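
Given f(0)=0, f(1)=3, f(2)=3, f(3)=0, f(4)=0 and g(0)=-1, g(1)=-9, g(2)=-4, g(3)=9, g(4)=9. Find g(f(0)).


f(0) = 0
g(0) = -1

-1


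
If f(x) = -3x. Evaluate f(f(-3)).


f(-3) = 9
f(9) = -27

-27


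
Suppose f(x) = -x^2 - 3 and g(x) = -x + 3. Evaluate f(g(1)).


g(1) = 2
f(2) = (-1)*(2)^2 - 3 = -7

-7


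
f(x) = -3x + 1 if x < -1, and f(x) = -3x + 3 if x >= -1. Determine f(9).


9 satisfies x >= -1
f(9) = -24

-24


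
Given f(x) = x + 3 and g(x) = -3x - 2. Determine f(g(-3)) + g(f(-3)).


f(g(-3)) = 10
g(f(-3)) = -2
Sum = 8

8


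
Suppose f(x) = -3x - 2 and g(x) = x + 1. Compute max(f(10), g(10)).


f(10) = -32
g(10) = 11
max = 11

11


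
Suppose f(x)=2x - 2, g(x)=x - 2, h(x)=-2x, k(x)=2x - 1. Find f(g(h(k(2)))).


-18


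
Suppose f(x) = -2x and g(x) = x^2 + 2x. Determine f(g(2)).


-16


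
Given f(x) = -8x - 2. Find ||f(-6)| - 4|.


f(-6) = 46
|46| = 46
|46 - 4| = 42

42


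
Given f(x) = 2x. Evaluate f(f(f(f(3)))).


f(3) = 6
f(6) = 12
f(12) = 24
f(24) = 48

48


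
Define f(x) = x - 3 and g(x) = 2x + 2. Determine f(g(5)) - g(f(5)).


f(g(5)) = 9
g(f(5)) = 6
Difference = 3

3


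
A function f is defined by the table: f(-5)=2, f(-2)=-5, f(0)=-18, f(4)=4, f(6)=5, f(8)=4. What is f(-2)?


-5


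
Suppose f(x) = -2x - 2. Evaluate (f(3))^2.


f(3) = -8
(-8)^2 = 64

64


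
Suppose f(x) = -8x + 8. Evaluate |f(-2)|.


f(-2) = 24
|24| = 24

24


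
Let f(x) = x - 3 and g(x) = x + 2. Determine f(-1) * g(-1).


f(-1) = -4
g(-1) = 1
Product = -4

-4


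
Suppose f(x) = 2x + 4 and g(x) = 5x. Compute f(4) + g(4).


f(4) = 12
g(4) = 20
Sum = 32

32


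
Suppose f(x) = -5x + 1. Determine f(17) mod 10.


f(17) = -84
-84 mod 10 = 6

6


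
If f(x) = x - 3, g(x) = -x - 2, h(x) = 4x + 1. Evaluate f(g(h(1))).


h(1) = 5
g(5) = -7
f(-7) = -10

-10


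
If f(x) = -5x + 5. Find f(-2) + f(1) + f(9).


f(-2) = 15
f(1) = 0
f(9) = -40
Sum = -25

-25


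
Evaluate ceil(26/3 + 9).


26/3 = 8.6667
8.6667 + 9 = 17.6667
ceil(17.6667) = 18

18


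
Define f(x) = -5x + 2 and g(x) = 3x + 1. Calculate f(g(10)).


-153


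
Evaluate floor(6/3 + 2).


6/3 = 2
2 + 2 = 4
floor(4) = 4

4


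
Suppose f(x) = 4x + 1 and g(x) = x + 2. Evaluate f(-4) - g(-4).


-13


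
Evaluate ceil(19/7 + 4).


19/7 = 2.7143
2.7143 + 4 = 6.7143
ceil(6.7143) = 7

7


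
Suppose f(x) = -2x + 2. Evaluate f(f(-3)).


f(-3) = 8
f(8) = -14

-14


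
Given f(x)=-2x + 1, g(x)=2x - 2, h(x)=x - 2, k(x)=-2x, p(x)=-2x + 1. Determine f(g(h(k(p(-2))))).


53


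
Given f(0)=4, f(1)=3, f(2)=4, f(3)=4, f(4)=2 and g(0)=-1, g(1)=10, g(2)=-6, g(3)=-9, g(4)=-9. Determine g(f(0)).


f(0) = 4
g(4) = -9

-9


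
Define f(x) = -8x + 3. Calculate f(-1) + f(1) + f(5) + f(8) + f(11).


-177


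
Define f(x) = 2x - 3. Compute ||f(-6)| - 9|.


6


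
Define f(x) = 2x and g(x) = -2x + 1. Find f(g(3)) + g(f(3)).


f(g(3)) = -10
g(f(3)) = -11
Sum = -21

-21


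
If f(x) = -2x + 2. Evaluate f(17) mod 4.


f(17) = -32
-32 mod 4 = 0

0


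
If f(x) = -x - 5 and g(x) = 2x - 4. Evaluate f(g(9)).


-19


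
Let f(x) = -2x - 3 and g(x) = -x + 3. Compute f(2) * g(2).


-7


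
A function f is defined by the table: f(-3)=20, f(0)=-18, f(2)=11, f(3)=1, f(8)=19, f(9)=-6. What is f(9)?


Reading from the table at x = 9

-6


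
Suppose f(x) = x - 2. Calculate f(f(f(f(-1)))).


f(-1) = -3
f(-3) = -5
f(-5) = -7
f(-7) = -9

-9


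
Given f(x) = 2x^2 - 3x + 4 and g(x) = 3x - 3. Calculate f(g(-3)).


328


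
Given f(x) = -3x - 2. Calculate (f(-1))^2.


f(-1) = 1
(1)^2 = 1

1


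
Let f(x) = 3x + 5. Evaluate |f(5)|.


f(5) = 20
|20| = 20

20


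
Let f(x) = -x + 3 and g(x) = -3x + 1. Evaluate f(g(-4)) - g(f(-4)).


f(g(-4)) = -10
g(f(-4)) = -20
Difference = 10

10


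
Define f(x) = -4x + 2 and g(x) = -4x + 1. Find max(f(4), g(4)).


f(4) = -14
g(4) = -15
max = -14

-14


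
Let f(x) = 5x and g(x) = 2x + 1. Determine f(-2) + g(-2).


f(-2) = -10
g(-2) = -3
Sum = -13

-13


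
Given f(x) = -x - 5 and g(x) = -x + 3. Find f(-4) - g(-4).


-8


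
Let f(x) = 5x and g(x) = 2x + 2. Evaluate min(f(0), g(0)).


f(0) = 0
g(0) = 2
min = 0

0


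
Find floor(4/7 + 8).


8


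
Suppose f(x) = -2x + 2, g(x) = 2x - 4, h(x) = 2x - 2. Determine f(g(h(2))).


h(2) = 2
g(2) = 0
f(0) = 2

2


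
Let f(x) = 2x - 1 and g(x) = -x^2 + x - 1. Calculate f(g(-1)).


-7


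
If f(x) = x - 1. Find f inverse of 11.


Solve x - 1 = 11
x = (11 + 1) / 1 = 12

12


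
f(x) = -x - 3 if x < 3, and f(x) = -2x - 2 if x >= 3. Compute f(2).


2 satisfies x < 3
f(2) = -5

-5


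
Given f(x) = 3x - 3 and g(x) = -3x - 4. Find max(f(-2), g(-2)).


2


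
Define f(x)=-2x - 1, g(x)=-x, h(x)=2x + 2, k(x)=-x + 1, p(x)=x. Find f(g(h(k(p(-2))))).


15


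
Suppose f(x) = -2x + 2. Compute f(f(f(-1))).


f(-1) = 4
f(4) = -6
f(-6) = 14

14


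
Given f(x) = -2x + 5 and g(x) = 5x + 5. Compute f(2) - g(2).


f(2) = 1
g(2) = 15
Difference = -14

-14


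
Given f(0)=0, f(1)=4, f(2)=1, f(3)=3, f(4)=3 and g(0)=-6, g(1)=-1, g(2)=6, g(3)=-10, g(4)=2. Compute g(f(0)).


-6


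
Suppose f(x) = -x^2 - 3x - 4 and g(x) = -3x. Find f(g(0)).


g(0) = 0
f(0) = (-1)*(0)^2 - 3*(0) - 4 = -4

-4


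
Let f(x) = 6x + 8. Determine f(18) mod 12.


f(18) = 116
116 mod 12 = 8

8


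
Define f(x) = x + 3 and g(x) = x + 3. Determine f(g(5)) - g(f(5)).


f(g(5)) = 11
g(f(5)) = 11
Difference = 0

0


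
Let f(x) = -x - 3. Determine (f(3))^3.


f(3) = -6
(-6)^3 = -216

-216


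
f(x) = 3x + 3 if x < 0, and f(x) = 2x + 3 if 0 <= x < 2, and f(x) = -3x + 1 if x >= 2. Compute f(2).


2 satisfies x >= 2
f(2) = -5

-5


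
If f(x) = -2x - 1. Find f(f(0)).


f(0) = -1
f(-1) = 1

1


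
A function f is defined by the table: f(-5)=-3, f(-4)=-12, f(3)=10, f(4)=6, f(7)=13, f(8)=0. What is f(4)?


Reading from the table at x = 4

6


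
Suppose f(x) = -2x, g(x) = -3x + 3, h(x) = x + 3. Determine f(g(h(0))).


h(0) = 3
g(3) = -6
f(-6) = 12

12


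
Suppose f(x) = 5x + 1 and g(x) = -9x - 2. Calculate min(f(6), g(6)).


-56


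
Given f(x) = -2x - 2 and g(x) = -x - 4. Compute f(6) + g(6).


-24


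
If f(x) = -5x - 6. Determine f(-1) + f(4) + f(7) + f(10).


f(-1) = -1
f(4) = -26
f(7) = -41
f(10) = -56
Sum = -124

-124


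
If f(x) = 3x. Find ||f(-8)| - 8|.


f(-8) = -24
|-24| = 24
|24 - 8| = 16

16


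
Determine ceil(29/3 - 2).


29/3 = 9.6667
9.6667 - 2 = 7.6667
ceil(7.6667) = 8

8


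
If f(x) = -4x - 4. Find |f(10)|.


f(10) = -44
|-44| = 44

44


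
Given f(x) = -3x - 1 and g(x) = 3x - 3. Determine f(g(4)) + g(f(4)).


-70


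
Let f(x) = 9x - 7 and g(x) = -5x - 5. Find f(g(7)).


g(7) = -40
f(-40) = -367

-367


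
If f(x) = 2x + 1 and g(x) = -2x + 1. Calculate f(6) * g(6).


f(6) = 13
g(6) = -11
Product = -143

-143


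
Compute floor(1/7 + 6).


1/7 = 0.1429
0.1429 + 6 = 6.1429
floor(6.1429) = 6

6


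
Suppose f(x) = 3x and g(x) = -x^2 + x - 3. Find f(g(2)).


-15


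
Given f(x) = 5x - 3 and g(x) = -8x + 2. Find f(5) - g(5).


f(5) = 22
g(5) = -38
Difference = 60

60


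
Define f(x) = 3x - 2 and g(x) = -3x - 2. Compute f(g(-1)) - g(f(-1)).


f(g(-1)) = 1
g(f(-1)) = 13
Difference = -12

-12


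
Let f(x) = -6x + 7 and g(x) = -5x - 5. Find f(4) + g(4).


f(4) = -17
g(4) = -25
Sum = -42

-42


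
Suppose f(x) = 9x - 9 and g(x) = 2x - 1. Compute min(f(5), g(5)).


f(5) = 36
g(5) = 9
min = 9

9


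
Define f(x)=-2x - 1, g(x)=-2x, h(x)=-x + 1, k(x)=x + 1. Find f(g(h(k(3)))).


-13


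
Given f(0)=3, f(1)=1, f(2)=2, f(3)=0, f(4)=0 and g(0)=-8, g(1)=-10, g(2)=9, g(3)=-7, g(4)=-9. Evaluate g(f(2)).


9


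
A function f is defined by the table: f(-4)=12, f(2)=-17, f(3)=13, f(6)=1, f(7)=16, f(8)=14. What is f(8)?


Reading from the table at x = 8

14


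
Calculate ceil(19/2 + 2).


19/2 = 9.5
9.5 + 2 = 11.5
ceil(11.5) = 12

12


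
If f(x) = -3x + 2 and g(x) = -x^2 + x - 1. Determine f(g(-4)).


g(-4) = -21
f(-21) = 65

65


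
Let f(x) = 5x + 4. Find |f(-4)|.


f(-4) = -16
|-16| = 16

16


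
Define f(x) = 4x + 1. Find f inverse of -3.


Solve 4x + 1 = -3
x = (-3 - 1) / 4 = -1

-1


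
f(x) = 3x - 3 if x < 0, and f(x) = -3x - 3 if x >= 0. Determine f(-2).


-9


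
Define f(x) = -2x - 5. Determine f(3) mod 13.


f(3) = -11
-11 mod 13 = 2

2


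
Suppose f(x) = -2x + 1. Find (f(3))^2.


f(3) = -5
(-5)^2 = 25

25


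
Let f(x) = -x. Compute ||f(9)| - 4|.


f(9) = -9
|-9| = 9
|9 - 4| = 5

5


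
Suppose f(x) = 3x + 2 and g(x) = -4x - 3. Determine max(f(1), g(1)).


5


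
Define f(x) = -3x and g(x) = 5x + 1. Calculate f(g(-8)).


g(-8) = -39
f(-39) = 117

117


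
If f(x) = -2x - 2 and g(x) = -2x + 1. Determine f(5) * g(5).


f(5) = -12
g(5) = -9
Product = 108

108


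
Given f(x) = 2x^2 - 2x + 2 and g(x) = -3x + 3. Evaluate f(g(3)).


g(3) = -6
f(-6) = 2*(-6)^2 - 2*(-6) + 2 = 86

86


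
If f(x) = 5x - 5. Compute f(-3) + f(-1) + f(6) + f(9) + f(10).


f(-3) = -20
f(-1) = -10
f(6) = 25
f(9) = 40
f(10) = 45
Sum = 80

80


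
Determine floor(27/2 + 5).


27/2 = 13.5
13.5 + 5 = 18.5
floor(18.5) = 18

18


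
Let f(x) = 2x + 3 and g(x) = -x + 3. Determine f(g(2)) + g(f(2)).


f(g(2)) = 5
g(f(2)) = -4
Sum = 1

1


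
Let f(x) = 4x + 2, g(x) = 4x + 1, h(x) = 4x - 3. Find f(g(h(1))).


h(1) = 1
g(1) = 5
f(5) = 22

22


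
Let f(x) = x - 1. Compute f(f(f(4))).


f(4) = 3
f(3) = 2
f(2) = 1

1


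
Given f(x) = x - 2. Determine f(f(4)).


f(4) = 2
f(2) = 0

0


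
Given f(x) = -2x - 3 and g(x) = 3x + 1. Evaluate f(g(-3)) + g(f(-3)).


f(g(-3)) = 13
g(f(-3)) = 10
Sum = 23

23


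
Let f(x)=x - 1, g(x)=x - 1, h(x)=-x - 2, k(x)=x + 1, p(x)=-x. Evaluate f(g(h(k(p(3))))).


p(3) = -3
k(-3) = -2
h(-2) = 0
g(0) = -1
f(-1) = -2

-2


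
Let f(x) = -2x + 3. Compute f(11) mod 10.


f(11) = -19
-19 mod 10 = 1

1


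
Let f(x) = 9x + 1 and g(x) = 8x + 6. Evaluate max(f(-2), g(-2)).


-10


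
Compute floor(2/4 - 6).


2/4 = 0.5
0.5 - 6 = -5.5
floor(-5.5) = -6

-6


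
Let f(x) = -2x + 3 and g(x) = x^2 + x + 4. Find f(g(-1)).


-5


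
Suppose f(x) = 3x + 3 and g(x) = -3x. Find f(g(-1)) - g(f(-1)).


f(g(-1)) = 12
g(f(-1)) = 0
Difference = 12

12


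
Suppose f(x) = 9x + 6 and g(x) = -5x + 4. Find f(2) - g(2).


f(2) = 24
g(2) = -6
Difference = 30

30


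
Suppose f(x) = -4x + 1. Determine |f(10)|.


f(10) = -39
|-39| = 39

39


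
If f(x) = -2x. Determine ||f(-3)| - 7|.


1


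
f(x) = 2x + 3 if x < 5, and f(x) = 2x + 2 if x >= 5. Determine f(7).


7 satisfies x >= 5
f(7) = 16

16


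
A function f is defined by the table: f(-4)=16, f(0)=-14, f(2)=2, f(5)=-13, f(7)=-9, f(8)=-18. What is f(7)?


Reading from the table at x = 7

-9


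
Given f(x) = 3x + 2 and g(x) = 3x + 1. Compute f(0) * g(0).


f(0) = 2
g(0) = 1
Product = 2

2


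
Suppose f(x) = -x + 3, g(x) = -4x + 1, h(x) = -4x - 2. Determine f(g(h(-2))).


26


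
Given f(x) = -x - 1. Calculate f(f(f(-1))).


f(-1) = 0
f(0) = -1
f(-1) = 0

0


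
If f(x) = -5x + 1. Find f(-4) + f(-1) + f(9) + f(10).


f(-4) = 21
f(-1) = 6
f(9) = -44
f(10) = -49
Sum = -66

-66


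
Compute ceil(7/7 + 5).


6


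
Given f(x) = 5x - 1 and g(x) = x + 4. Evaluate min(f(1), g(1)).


f(1) = 4
g(1) = 5
min = 4

4


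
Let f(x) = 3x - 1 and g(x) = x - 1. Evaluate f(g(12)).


g(12) = 11
f(11) = 32

32


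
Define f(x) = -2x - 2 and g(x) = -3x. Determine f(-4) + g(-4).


18


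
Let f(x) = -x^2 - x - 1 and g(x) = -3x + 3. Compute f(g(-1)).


g(-1) = 6
f(6) = (-1)*(6)^2 - 1*(6) - 1 = -43

-43


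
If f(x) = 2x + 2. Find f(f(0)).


6


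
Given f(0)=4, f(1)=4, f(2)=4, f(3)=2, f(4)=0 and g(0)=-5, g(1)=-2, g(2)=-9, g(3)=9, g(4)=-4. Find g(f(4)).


f(4) = 0
g(0) = -5

-5


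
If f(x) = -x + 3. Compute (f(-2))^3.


125


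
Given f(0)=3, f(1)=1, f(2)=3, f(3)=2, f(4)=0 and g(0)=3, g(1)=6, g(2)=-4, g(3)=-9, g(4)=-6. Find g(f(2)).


f(2) = 3
g(3) = -9

-9


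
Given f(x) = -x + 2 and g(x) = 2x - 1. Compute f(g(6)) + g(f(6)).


f(g(6)) = -9
g(f(6)) = -9
Sum = -18

-18


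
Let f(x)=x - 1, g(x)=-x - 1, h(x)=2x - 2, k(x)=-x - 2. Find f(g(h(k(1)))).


k(1) = -3
h(-3) = -8
g(-8) = 7
f(7) = 6

6


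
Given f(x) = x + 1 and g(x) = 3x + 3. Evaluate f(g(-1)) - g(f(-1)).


f(g(-1)) = 1
g(f(-1)) = 3
Difference = -2

-2


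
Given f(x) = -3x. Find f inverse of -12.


Solve -3x = -12
x = (-12) / (-3) = 4

4


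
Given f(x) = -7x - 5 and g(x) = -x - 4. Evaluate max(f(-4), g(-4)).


f(-4) = 23
g(-4) = 0
max = 23

23


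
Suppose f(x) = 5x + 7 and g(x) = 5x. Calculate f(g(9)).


g(9) = 45
f(45) = 232

232


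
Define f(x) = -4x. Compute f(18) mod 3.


f(18) = -72
-72 mod 3 = 0

0


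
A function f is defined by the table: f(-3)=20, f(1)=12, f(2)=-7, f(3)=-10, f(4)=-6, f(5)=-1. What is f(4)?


-6


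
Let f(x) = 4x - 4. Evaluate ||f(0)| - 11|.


f(0) = -4
|-4| = 4
|4 - 11| = 7

7


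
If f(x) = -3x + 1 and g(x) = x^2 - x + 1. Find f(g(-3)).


g(-3) = 13
f(13) = -38

-38


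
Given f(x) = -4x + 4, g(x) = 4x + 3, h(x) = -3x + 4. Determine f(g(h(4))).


h(4) = -8
g(-8) = -29
f(-29) = 120

120


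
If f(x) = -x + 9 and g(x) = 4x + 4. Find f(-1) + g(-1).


f(-1) = 10
g(-1) = 0
Sum = 10

10


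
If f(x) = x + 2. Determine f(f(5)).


f(5) = 7
f(7) = 9

9


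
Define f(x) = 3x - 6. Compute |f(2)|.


f(2) = 0
|0| = 0

0


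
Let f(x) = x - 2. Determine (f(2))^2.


f(2) = 0
(0)^2 = 0

0


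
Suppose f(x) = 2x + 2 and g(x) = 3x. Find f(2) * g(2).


f(2) = 6
g(2) = 6
Product = 36

36


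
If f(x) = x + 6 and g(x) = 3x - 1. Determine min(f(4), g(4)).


f(4) = 10
g(4) = 11
min = 10

10


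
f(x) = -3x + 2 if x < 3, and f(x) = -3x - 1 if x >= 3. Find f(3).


3 satisfies x >= 3
f(3) = -10

-10


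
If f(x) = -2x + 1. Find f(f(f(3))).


-21


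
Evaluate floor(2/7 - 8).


2/7 = 0.2857
0.2857 - 8 = -7.7143
floor(-7.7143) = -8

-8


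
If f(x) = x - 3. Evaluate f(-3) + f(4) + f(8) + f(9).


f(-3) = -6
f(4) = 1
f(8) = 5
f(9) = 6
Sum = 6

6


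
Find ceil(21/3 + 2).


21/3 = 7
7 + 2 = 9
ceil(9) = 9

9


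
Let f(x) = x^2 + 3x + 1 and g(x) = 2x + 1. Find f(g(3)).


g(3) = 7
f(7) = 1*(7)^2 + 3*(7) + 1 = 71

71


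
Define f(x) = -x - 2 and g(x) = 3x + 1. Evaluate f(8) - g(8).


f(8) = -10
g(8) = 25
Difference = -35

-35


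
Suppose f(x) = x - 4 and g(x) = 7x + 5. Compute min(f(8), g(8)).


f(8) = 4
g(8) = 61
min = 4

4


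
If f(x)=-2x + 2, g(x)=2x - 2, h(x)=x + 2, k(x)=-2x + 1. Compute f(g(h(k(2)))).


k(2) = -3
h(-3) = -1
g(-1) = -4
f(-4) = 10

10


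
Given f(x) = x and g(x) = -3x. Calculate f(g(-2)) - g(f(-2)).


0


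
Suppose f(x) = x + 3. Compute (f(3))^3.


f(3) = 6
(6)^3 = 216

216


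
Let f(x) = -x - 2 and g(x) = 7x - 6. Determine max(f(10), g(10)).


f(10) = -12
g(10) = 64
max = 64

64


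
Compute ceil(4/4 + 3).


4


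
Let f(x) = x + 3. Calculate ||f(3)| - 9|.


f(3) = 6
|6| = 6
|6 - 9| = 3

3


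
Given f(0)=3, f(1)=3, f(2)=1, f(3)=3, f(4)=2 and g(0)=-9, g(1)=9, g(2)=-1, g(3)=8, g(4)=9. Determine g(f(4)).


f(4) = 2
g(2) = -1

-1


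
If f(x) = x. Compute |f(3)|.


f(3) = 3
|3| = 3

3


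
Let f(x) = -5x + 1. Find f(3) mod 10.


f(3) = -14
-14 mod 10 = 6

6


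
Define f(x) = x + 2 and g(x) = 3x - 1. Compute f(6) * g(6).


f(6) = 8
g(6) = 17
Product = 136

136


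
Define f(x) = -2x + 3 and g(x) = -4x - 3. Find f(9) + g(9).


f(9) = -15
g(9) = -39
Sum = -54

-54


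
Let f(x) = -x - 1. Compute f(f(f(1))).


f(1) = -2
f(-2) = 1
f(1) = -2

-2


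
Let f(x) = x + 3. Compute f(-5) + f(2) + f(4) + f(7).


20


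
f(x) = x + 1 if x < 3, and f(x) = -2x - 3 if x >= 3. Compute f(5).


5 satisfies x >= 3
f(5) = -13

-13


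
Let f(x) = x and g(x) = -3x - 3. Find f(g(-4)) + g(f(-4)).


f(g(-4)) = 9
g(f(-4)) = 9
Sum = 18

18


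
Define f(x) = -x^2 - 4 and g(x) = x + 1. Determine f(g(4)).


g(4) = 5
f(5) = (-1)*(5)^2 - 4 = -29

-29


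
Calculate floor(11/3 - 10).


11/3 = 3.6667
3.6667 - 10 = -6.3333
floor(-6.3333) = -7

-7


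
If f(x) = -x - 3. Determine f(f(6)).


f(6) = -9
f(-9) = 6

6


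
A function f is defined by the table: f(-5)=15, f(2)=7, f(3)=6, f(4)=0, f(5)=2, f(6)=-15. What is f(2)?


Reading from the table at x = 2

7


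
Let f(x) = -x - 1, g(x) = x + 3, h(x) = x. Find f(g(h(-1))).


h(-1) = -1
g(-1) = 2
f(2) = -3

-3


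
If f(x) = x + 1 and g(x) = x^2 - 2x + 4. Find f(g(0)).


g(0) = 4
f(4) = 5

5


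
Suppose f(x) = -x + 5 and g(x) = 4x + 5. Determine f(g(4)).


g(4) = 21
f(21) = -16

-16


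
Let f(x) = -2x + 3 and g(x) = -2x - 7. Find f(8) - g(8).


f(8) = -13
g(8) = -23
Difference = 10

10


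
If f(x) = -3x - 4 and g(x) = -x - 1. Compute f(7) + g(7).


f(7) = -25
g(7) = -8
Sum = -33

-33


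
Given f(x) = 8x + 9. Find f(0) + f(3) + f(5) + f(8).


164


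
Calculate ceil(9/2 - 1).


9/2 = 4.5
4.5 - 1 = 3.5
ceil(3.5) = 4

4


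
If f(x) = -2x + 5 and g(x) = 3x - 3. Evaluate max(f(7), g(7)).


f(7) = -9
g(7) = 18
max = 18

18


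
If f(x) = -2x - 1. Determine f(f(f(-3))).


f(-3) = 5
f(5) = -11
f(-11) = 21

21


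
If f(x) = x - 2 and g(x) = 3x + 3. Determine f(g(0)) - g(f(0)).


f(g(0)) = 1
g(f(0)) = -3
Difference = 4

4


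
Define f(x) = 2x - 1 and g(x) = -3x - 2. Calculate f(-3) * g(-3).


-49


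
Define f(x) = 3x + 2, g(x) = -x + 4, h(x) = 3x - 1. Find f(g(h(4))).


h(4) = 11
g(11) = -7
f(-7) = -19

-19


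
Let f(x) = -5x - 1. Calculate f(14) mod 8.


f(14) = -71
-71 mod 8 = 1

1


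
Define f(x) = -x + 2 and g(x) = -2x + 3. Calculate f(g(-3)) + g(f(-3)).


f(g(-3)) = -7
g(f(-3)) = -7
Sum = -14

-14


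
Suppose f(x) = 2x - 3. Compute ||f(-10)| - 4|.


f(-10) = -23
|-23| = 23
|23 - 4| = 19

19


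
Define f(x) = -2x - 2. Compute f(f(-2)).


f(-2) = 2
f(2) = -6

-6


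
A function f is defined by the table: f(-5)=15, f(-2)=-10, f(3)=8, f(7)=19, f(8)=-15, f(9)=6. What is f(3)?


8


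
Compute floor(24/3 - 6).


24/3 = 8
8 - 6 = 2
floor(2) = 2

2


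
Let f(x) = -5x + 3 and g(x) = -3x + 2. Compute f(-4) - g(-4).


f(-4) = 23
g(-4) = 14
Difference = 9

9


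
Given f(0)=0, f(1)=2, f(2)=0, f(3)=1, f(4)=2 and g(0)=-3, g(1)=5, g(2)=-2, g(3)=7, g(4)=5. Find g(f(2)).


f(2) = 0
g(0) = -3

-3


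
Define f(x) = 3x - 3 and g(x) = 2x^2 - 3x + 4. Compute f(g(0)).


9


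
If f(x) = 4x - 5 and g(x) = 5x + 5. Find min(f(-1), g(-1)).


f(-1) = -9
g(-1) = 0
min = -9

-9


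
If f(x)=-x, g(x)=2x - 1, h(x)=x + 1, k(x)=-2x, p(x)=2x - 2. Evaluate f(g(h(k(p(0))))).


p(0) = -2
k(-2) = 4
h(4) = 5
g(5) = 9
f(9) = -9

-9


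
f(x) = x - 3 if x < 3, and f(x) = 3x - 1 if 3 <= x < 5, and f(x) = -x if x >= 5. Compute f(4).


4 satisfies 3 <= x < 5
f(4) = 11

11


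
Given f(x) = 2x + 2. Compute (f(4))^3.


f(4) = 10
(10)^3 = 1000

1000


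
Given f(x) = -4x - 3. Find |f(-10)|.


f(-10) = 37
|37| = 37

37


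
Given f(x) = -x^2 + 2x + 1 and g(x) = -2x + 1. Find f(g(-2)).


g(-2) = 5
f(5) = (-1)*(5)^2 + 2*(5) + 1 = -14

-14


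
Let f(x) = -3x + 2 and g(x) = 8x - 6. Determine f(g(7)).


g(7) = 50
f(50) = -148

-148


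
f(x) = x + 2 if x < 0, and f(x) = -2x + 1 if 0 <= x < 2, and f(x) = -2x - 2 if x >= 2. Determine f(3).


3 satisfies x >= 2
f(3) = -8

-8


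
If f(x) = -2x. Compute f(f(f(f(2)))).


f(2) = -4
f(-4) = 8
f(8) = -16
f(-16) = 32

32


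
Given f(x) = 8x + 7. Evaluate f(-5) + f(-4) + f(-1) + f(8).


f(-5) = -33
f(-4) = -25
f(-1) = -1
f(8) = 71
Sum = 12

12


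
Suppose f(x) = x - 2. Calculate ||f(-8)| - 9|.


f(-8) = -10
|-10| = 10
|10 - 9| = 1

1


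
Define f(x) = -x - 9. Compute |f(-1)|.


f(-1) = -8
|-8| = 8

8


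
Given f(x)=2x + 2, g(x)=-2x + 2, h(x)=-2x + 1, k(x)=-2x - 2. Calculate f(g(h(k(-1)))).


k(-1) = 0
h(0) = 1
g(1) = 0
f(0) = 2

2


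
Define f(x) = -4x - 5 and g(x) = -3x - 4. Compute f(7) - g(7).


f(7) = -33
g(7) = -25
Difference = -8

-8


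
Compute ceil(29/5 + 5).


29/5 = 5.8
5.8 + 5 = 10.8
ceil(10.8) = 11

11


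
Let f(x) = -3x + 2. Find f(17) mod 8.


7


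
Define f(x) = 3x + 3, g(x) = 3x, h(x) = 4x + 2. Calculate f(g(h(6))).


h(6) = 26
g(26) = 78
f(78) = 237

237


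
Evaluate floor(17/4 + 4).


17/4 = 4.25
4.25 + 4 = 8.25
floor(8.25) = 8

8


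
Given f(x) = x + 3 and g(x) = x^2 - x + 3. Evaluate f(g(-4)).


g(-4) = 23
f(23) = 26

26


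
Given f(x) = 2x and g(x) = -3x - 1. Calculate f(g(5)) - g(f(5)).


-1


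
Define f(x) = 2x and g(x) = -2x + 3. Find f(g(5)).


g(5) = -7
f(-7) = -14

-14


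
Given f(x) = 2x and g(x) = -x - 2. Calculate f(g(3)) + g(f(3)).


f(g(3)) = -10
g(f(3)) = -8
Sum = -18

-18


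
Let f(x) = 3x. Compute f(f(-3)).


-27


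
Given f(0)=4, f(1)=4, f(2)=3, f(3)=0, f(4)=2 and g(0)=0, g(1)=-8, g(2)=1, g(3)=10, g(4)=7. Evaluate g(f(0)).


f(0) = 4
g(4) = 7

7


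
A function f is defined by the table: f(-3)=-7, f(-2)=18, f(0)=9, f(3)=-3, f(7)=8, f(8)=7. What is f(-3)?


Reading from the table at x = -3

-7


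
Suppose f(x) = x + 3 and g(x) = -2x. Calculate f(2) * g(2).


-20


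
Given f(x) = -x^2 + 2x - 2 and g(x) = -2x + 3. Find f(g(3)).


g(3) = -3
f(-3) = (-1)*(-3)^2 + 2*(-3) - 2 = -17

-17


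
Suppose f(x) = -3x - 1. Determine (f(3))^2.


f(3) = -10
(-10)^2 = 100

100


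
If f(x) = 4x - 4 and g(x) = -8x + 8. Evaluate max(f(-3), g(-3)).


32


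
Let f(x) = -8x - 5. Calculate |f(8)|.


f(8) = -69
|-69| = 69

69


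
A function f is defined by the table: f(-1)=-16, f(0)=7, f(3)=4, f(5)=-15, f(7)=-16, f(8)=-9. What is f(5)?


Reading from the table at x = 5

-15


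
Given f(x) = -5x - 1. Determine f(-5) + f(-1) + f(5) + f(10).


f(-5) = 24
f(-1) = 4
f(5) = -26
f(10) = -51
Sum = -49

-49


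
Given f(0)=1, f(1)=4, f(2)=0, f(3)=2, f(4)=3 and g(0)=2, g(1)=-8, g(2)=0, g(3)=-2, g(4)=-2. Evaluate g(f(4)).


f(4) = 3
g(3) = -2

-2


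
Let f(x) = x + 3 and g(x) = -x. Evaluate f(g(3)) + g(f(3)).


f(g(3)) = 0
g(f(3)) = -6
Sum = -6

-6


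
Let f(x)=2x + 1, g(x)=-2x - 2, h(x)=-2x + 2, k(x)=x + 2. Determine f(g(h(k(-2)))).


k(-2) = 0
h(0) = 2
g(2) = -6
f(-6) = -11

-11


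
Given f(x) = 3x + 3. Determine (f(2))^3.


f(2) = 9
(9)^3 = 729

729


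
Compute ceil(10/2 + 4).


10/2 = 5
5 + 4 = 9
ceil(9) = 9

9


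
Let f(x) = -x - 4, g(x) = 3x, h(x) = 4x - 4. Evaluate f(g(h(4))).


h(4) = 12
g(12) = 36
f(36) = -40

-40


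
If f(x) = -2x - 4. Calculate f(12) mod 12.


f(12) = -28
-28 mod 12 = 8

8


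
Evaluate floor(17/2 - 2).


17/2 = 8.5
8.5 - 2 = 6.5
floor(6.5) = 6

6


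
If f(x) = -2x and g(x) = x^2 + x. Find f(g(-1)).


g(-1) = 0
f(0) = 0

0


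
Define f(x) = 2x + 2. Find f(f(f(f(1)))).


f(1) = 4
f(4) = 10
f(10) = 22
f(22) = 46

46


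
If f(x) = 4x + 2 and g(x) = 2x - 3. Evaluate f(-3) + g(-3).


f(-3) = -10
g(-3) = -9
Sum = -19

-19


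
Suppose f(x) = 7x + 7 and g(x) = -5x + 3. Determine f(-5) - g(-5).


f(-5) = -28
g(-5) = 28
Difference = -56

-56


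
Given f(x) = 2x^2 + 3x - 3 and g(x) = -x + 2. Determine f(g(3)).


g(3) = -1
f(-1) = 2*(-1)^2 + 3*(-1) - 3 = -4

-4


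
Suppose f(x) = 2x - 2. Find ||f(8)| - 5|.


f(8) = 14
|14| = 14
|14 - 5| = 9

9


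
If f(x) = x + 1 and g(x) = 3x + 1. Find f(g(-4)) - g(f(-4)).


f(g(-4)) = -10
g(f(-4)) = -8
Difference = -2

-2


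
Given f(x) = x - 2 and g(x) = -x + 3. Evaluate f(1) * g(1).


f(1) = -1
g(1) = 2
Product = -2

-2


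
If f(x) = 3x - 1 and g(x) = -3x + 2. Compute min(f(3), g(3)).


f(3) = 8
g(3) = -7
min = -7

-7


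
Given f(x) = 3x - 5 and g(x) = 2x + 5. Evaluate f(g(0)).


g(0) = 5
f(5) = 10

10


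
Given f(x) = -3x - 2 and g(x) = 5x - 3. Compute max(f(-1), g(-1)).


f(-1) = 1
g(-1) = -8
max = 1

1


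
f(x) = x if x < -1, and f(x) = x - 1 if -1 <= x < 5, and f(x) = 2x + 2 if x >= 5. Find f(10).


10 satisfies x >= 5
f(10) = 22

22


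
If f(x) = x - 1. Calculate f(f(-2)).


f(-2) = -3
f(-3) = -4

-4


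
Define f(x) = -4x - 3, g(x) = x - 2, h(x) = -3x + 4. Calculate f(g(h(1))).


1


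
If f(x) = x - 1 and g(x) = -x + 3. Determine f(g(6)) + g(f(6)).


f(g(6)) = -4
g(f(6)) = -2
Sum = -6

-6


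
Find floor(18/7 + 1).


18/7 = 2.5714
2.5714 + 1 = 3.5714
floor(3.5714) = 3

3


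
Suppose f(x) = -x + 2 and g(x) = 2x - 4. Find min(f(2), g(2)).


0


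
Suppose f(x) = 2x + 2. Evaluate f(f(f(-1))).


f(-1) = 0
f(0) = 2
f(2) = 6

6


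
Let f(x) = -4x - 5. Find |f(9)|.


f(9) = -41
|-41| = 41

41


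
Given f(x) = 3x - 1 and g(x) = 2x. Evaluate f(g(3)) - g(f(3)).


1


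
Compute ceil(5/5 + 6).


5/5 = 1
1 + 6 = 7
ceil(7) = 7

7


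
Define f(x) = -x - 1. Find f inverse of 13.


Solve -x - 1 = 13
x = (13 + 1) / (-1) = -14

-14


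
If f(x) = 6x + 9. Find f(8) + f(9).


f(8) = 57
f(9) = 63
Sum = 120

120


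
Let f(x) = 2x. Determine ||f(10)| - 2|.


18


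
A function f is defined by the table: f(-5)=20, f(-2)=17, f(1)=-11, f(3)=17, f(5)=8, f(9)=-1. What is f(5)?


Reading from the table at x = 5

8


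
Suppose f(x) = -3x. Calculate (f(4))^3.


-1728


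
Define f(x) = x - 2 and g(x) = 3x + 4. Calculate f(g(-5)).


g(-5) = -11
f(-11) = -13

-13


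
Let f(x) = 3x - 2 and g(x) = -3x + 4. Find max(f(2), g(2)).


f(2) = 4
g(2) = -2
max = 4

4


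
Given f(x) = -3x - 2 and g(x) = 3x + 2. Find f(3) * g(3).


f(3) = -11
g(3) = 11
Product = -121

-121


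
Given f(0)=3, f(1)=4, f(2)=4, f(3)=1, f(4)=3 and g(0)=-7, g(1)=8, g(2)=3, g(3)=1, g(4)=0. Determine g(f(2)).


f(2) = 4
g(4) = 0

0


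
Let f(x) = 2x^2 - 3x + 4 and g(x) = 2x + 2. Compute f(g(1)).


g(1) = 4
f(4) = 2*(4)^2 - 3*(4) + 4 = 24

24


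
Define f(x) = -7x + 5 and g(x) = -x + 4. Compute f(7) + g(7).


f(7) = -44
g(7) = -3
Sum = -47

-47


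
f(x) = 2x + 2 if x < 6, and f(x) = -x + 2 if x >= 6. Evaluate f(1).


1 satisfies x < 6
f(1) = 4

4


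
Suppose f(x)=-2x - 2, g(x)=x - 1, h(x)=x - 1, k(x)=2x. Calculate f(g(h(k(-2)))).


k(-2) = -4
h(-4) = -5
g(-5) = -6
f(-6) = 10

10


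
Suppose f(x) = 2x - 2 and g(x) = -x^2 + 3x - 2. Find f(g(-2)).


g(-2) = -12
f(-12) = -26

-26


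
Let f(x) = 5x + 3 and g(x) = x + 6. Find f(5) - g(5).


17


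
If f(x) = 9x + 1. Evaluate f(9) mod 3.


f(9) = 82
82 mod 3 = 1

1


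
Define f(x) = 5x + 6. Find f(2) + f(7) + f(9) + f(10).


f(2) = 16
f(7) = 41
f(9) = 51
f(10) = 56
Sum = 164

164


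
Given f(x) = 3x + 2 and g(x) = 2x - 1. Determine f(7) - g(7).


10


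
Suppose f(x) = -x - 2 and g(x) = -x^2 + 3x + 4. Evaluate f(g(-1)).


g(-1) = 0
f(0) = -2

-2


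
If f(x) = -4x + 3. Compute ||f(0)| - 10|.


f(0) = 3
|3| = 3
|3 - 10| = 7

7


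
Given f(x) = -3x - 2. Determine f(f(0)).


f(0) = -2
f(-2) = 4

4


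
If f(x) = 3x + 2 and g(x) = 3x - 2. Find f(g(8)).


g(8) = 22
f(22) = 68

68


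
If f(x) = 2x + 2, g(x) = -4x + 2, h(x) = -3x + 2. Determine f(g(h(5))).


110


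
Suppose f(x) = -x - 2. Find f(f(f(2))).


f(2) = -4
f(-4) = 2
f(2) = -4

-4


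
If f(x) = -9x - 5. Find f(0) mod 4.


3


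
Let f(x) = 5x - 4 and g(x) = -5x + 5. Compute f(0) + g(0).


1


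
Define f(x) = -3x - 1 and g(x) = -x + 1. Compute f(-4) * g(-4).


f(-4) = 11
g(-4) = 5
Product = 55

55


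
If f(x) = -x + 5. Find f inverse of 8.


Solve -x + 5 = 8
x = (8 - 5) / (-1) = -3

-3


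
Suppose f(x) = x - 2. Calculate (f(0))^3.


-8


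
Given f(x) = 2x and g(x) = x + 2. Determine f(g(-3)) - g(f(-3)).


2


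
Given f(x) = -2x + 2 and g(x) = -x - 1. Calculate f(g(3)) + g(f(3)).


f(g(3)) = 10
g(f(3)) = 3
Sum = 13

13


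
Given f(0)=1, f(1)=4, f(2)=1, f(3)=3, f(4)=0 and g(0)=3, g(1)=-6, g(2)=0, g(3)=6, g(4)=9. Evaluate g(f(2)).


f(2) = 1
g(1) = -6

-6


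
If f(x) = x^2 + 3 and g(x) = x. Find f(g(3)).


g(3) = 3
f(3) = 1*(3)^2 + 3 = 12

12


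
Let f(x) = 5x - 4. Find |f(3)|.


f(3) = 11
|11| = 11

11


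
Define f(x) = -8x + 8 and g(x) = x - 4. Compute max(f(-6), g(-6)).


f(-6) = 56
g(-6) = -10
max = 56

56


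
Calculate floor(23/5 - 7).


23/5 = 4.6
4.6 - 7 = -2.4
floor(-2.4) = -3

-3


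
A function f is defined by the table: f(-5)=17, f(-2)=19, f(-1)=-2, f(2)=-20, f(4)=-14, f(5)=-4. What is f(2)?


-20


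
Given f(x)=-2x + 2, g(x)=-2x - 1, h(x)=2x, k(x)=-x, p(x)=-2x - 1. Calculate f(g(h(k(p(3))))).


p(3) = -7
k(-7) = 7
h(7) = 14
g(14) = -29
f(-29) = 60

60


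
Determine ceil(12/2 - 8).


12/2 = 6
6 - 8 = -2
ceil(-2) = -2

-2


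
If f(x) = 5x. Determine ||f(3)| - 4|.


f(3) = 15
|15| = 15
|15 - 4| = 11

11


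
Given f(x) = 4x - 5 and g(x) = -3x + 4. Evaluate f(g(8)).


g(8) = -20
f(-20) = -85

-85


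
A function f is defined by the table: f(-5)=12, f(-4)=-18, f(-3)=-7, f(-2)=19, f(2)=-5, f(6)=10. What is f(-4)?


Reading from the table at x = -4

-18


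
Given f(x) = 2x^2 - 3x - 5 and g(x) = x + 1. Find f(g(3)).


g(3) = 4
f(4) = 2*(4)^2 - 3*(4) - 5 = 15

15


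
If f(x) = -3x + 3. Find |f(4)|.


f(4) = -9
|-9| = 9

9


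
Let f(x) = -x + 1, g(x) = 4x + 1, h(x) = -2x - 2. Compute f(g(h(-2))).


h(-2) = 2
g(2) = 9
f(9) = -8

-8


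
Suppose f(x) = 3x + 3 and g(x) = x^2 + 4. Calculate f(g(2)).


g(2) = 8
f(8) = 27

27


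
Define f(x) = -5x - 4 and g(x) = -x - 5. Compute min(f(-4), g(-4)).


f(-4) = 16
g(-4) = -1
min = -1

-1


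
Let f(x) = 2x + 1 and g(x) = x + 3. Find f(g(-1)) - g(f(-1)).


f(g(-1)) = 5
g(f(-1)) = 2
Difference = 3

3


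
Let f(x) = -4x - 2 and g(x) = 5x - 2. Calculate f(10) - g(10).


f(10) = -42
g(10) = 48
Difference = -90

-90


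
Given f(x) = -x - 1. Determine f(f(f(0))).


f(0) = -1
f(-1) = 0
f(0) = -1

-1


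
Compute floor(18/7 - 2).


0


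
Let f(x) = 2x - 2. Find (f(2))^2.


f(2) = 2
(2)^2 = 4

4


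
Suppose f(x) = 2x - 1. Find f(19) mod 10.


f(19) = 37
37 mod 10 = 7

7


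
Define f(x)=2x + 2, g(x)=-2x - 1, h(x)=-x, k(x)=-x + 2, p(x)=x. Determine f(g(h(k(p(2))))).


p(2) = 2
k(2) = 0
h(0) = 0
g(0) = -1
f(-1) = 0

0


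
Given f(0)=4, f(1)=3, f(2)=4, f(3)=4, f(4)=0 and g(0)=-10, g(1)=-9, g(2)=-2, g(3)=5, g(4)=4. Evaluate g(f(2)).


4


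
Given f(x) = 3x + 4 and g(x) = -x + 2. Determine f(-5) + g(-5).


f(-5) = -11
g(-5) = 7
Sum = -4

-4


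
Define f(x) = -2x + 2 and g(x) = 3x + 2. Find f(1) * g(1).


f(1) = 0
g(1) = 5
Product = 0

0


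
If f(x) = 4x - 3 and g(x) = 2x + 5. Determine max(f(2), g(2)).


f(2) = 5
g(2) = 9
max = 9

9


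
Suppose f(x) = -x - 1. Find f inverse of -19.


Solve -x - 1 = -19
x = (-19 + 1) / (-1) = 18

18


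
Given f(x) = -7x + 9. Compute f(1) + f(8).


f(1) = 2
f(8) = -47
Sum = -45

-45


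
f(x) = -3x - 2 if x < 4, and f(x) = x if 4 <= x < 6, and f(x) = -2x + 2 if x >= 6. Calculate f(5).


5 satisfies 4 <= x < 6
f(5) = 5

5


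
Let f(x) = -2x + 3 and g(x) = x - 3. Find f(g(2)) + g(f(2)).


f(g(2)) = 5
g(f(2)) = -4
Sum = 1

1


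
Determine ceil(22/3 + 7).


22/3 = 7.3333
7.3333 + 7 = 14.3333
ceil(14.3333) = 15

15


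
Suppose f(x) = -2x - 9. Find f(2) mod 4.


f(2) = -13
-13 mod 4 = 3

3


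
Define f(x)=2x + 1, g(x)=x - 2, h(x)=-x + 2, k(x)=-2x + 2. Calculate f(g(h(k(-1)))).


k(-1) = 4
h(4) = -2
g(-2) = -4
f(-4) = -7

-7


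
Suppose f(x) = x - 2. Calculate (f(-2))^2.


f(-2) = -4
(-4)^2 = 16

16


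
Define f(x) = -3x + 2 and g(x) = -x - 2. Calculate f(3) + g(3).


f(3) = -7
g(3) = -5
Sum = -12

-12


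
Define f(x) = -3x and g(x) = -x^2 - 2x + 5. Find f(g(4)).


g(4) = -19
f(-19) = 57

57


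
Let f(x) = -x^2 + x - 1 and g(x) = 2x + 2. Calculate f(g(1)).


g(1) = 4
f(4) = (-1)*(4)^2 + 1*(4) - 1 = -13

-13


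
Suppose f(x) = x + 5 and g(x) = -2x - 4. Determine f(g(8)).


g(8) = -20
f(-20) = -15

-15


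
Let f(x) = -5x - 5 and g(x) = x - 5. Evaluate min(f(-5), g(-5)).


-10


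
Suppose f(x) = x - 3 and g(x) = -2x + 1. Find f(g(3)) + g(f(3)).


-7


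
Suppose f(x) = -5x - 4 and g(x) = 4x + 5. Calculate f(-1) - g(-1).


f(-1) = 1
g(-1) = 1
Difference = 0

0


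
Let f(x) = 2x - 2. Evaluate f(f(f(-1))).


f(-1) = -4
f(-4) = -10
f(-10) = -22

-22


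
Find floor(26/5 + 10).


26/5 = 5.2
5.2 + 10 = 15.2
floor(15.2) = 15

15


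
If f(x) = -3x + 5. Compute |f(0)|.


f(0) = 5
|5| = 5

5


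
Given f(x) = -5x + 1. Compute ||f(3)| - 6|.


f(3) = -14
|-14| = 14
|14 - 6| = 8

8


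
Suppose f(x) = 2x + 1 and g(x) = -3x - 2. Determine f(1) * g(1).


f(1) = 3
g(1) = -5
Product = -15

-15


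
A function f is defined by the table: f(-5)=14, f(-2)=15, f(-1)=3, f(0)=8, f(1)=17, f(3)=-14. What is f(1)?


Reading from the table at x = 1

17


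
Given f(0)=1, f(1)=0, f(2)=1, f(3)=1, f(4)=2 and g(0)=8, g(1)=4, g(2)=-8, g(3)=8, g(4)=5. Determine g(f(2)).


4


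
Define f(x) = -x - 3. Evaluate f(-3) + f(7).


-10


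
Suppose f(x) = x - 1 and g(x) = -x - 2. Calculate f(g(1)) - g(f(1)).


f(g(1)) = -4
g(f(1)) = -2
Difference = -2

-2


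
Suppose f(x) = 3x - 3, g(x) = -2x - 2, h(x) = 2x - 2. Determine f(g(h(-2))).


27


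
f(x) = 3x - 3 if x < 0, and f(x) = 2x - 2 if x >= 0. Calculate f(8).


8 satisfies x >= 0
f(8) = 14

14


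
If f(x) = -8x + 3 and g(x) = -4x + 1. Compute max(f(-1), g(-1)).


11


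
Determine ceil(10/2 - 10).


10/2 = 5
5 - 10 = -5
ceil(-5) = -5

-5


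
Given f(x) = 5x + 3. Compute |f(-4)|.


17


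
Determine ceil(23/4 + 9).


23/4 = 5.75
5.75 + 9 = 14.75
ceil(14.75) = 15

15


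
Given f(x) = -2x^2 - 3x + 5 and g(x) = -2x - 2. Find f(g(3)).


g(3) = -8
f(-8) = (-2)*(-8)^2 - 3*(-8) + 5 = -99

-99


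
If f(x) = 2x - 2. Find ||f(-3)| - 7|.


f(-3) = -8
|-8| = 8
|8 - 7| = 1

1


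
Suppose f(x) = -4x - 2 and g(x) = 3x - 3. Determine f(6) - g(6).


f(6) = -26
g(6) = 15
Difference = -41

-41


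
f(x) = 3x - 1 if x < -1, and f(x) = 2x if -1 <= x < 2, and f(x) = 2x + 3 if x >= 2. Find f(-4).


-4 satisfies x < -1
f(-4) = -13

-13


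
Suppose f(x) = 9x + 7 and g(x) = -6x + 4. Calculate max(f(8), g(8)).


f(8) = 79
g(8) = -44
max = 79

79


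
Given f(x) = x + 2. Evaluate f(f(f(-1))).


f(-1) = 1
f(1) = 3
f(3) = 5

5


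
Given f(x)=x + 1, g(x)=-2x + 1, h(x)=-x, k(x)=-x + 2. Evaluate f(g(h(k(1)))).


4


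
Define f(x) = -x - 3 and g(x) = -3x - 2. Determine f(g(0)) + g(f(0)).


f(g(0)) = -1
g(f(0)) = 7
Sum = 6

6


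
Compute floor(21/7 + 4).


7


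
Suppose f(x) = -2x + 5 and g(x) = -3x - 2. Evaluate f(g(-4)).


g(-4) = 10
f(10) = -15

-15


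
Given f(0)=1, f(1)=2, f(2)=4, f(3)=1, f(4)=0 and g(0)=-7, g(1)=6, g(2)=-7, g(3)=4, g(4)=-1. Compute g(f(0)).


f(0) = 1
g(1) = 6

6


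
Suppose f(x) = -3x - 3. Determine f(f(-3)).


f(-3) = 6
f(6) = -21

-21


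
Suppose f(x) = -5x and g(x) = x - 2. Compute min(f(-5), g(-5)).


f(-5) = 25
g(-5) = -7
min = -7

-7


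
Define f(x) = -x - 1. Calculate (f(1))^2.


f(1) = -2
(-2)^2 = 4

4


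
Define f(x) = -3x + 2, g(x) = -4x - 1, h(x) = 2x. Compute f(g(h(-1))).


h(-1) = -2
g(-2) = 7
f(7) = -19

-19


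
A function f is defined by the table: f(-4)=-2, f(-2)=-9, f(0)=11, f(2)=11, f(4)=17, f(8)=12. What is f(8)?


Reading from the table at x = 8

12


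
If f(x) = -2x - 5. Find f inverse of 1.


Solve -2x - 5 = 1
x = (1 + 5) / (-2) = -3

-3


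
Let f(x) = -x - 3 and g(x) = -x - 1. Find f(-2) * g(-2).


f(-2) = -1
g(-2) = 1
Product = -1

-1


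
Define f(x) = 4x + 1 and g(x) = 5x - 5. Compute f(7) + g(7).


f(7) = 29
g(7) = 30
Sum = 59

59


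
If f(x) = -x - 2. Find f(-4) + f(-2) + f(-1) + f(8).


f(-4) = 2
f(-2) = 0
f(-1) = -1
f(8) = -10
Sum = -9

-9


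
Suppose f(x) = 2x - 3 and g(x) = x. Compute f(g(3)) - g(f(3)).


f(g(3)) = 3
g(f(3)) = 3
Difference = 0

0


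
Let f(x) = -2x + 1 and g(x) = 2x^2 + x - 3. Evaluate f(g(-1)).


g(-1) = -2
f(-2) = 5

5


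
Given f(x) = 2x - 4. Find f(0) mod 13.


9


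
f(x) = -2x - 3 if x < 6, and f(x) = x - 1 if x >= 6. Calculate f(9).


8


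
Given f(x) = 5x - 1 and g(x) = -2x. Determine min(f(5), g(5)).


f(5) = 24
g(5) = -10
min = -10

-10


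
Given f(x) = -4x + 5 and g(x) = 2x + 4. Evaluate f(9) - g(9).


f(9) = -31
g(9) = 22
Difference = -53

-53


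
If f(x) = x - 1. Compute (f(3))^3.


f(3) = 2
(2)^3 = 8

8


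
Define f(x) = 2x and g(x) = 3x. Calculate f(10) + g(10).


50


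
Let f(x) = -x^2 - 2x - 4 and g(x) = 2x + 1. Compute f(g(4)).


g(4) = 9
f(9) = (-1)*(9)^2 - 2*(9) - 4 = -103

-103


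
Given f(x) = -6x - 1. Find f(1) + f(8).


f(1) = -7
f(8) = -49
Sum = -56

-56


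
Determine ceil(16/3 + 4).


16/3 = 5.3333
5.3333 + 4 = 9.3333
ceil(9.3333) = 10

10


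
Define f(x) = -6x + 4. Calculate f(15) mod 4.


f(15) = -86
-86 mod 4 = 2

2


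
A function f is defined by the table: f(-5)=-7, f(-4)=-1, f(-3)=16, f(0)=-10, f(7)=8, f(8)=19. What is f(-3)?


Reading from the table at x = -3

16


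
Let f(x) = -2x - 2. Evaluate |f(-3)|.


4


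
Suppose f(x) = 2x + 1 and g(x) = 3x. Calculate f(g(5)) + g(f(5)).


f(g(5)) = 31
g(f(5)) = 33
Sum = 64

64


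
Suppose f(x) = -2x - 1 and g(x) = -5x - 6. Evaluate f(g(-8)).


g(-8) = 34
f(34) = -69

-69


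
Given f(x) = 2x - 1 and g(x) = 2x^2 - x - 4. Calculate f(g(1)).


g(1) = -3
f(-3) = -7

-7


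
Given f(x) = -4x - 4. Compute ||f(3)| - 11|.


f(3) = -16
|-16| = 16
|16 - 11| = 5

5


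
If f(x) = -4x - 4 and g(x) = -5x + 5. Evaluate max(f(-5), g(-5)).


f(-5) = 16
g(-5) = 30
max = 30

30


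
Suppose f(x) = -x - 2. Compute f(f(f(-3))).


f(-3) = 1
f(1) = -3
f(-3) = 1

1


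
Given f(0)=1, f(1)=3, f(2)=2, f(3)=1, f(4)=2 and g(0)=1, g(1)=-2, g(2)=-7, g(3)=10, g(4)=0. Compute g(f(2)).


f(2) = 2
g(2) = -7

-7


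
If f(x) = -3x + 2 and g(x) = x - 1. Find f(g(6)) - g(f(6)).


f(g(6)) = -13
g(f(6)) = -17
Difference = 4

4
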